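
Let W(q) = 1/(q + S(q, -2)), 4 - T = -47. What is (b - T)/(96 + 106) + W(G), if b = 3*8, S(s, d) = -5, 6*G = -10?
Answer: -573/2020 ≈ -0.28366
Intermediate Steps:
G = -5/3 (G = (⅙)*(-10) = -5/3 ≈ -1.6667)
T = 51 (T = 4 - 1*(-47) = 4 + 47 = 51)
W(q) = 1/(-5 + q) (W(q) = 1/(q - 5) = 1/(-5 + q))
b = 24
(b - T)/(96 + 106) + W(G) = (24 - 1*51)/(96 + 106) + 1/(-5 - 5/3) = (24 - 51)/202 + 1/(-20/3) = -27*1/202 - 3/20 = -27/202 - 3/20 = -573/2020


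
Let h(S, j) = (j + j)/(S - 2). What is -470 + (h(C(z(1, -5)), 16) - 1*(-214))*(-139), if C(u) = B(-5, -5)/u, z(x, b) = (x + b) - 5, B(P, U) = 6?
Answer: -28548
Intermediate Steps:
z(x, b) = -5 + b + x (z(x, b) = (b + x) - 5 = -5 + b + x)
C(u) = 6/u
h(S, j) = 2*j/(-2 + S) (h(S, j) = (2*j)/(-2 + S) = 2*j/(-2 + S))
-470 + (h(C(z(1, -5)), 16) - 1*(-214))*(-139) = -470 + (2*16/(-2 + 6/(-5 - 5 + 1)) - 1*(-214))*(-139) = -470 + (2*16/(-2 + 6/(-9)) + 214)*(-139) = -470 + (2*16/(-2 + 6*(-1/9)) + 214)*(-139) = -470 + (2*16/(-2 - 2/3) + 214)*(-139) = -470 + (2*16/(-8/3) + 214)*(-139) = -470 + (2*16*(-3/8) + 214)*(-139) = -470 + (-12 + 214)*(-139) = -470 + 202*(-139) = -470 - 28078 = -28548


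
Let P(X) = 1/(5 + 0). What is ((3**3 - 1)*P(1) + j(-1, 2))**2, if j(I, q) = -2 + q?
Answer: 676/25 ≈ 27.040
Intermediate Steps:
P(X) = 1/5
((3**3 - 1)*P(1) + j(-1, 2))**2 = ((3**3 - 1)*(1/5) + (-2 + 2))**2 = ((27 - 1)*(1/5) + 0)**2 = (26*(1/5) + 0)**2 = (26/5 + 0)**2 = (26/5)**2 = 676/25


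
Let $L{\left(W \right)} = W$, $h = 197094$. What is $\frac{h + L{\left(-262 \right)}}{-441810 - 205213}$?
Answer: $- \frac{196832}{647023} \approx -0.30421$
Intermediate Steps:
$\frac{h + L{\left(-262 \right)}}{-441810 - 205213} = \frac{197094 - 262}{-441810 - 205213} = \frac{196832}{-647023} = 196832 \left(- \frac{1}{647023}\right) = - \frac{196832}{647023}$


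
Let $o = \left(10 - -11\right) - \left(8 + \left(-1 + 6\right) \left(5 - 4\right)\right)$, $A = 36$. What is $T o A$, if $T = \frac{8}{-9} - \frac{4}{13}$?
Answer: $- \frac{4480}{13} \approx -344.62$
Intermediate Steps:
$o = 8$ ($o = \left(10 + 11\right) - \left(8 + 5 \cdot 1\right) = 21 - \left(8 + 5\right) = 21 - 13 = 8$)
$T = - \frac{140}{117}$ ($T = 8 \left(- \frac{1}{9}\right) - \frac{4}{13} = - \frac{8}{9} - \frac{4}{13} = - \frac{140}{117} \approx -1.1966$)
$T o A = - \frac{140 \cdot 8 \cdot 36}{117} = \left(- \frac{140}{117}\right) 288 = - \frac{4480}{13}$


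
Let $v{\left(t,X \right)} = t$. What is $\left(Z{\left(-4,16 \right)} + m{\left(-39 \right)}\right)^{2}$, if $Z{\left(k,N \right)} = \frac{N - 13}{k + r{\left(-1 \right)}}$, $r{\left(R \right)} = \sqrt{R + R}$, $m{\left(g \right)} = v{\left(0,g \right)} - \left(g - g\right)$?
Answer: $\frac{9}{\left(4 - i \sqrt{2}\right)^{2}} \approx 0.38889 + 0.31427 i$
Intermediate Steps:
$m{\left(g \right)} = 0$ ($m{\left(g \right)} = 0 - \left(g - g\right) = 0 - 0 = 0 + 0 = 0$)
$r{\left(R \right)} = \sqrt{2} \sqrt{R}$ ($r{\left(R \right)} = \sqrt{2 R} = \sqrt{2} \sqrt{R}$)
$Z{\left(k,N \right)} = \frac{-13 + N}{k + i \sqrt{2}}$ ($Z{\left(k,N \right)} = \frac{N - 13}{k + \sqrt{2} \sqrt{-1}} = \frac{-13 + N}{k + \sqrt{2} i} = \frac{-13 + N}{k + i \sqrt{2}}$)
$\left(Z{\left(-4,16 \right)} + m{\left(-39 \right)}\right)^{2} = \left(\frac{-13 + 16}{-4 + i \sqrt{2}} + 0\right)^{2} = \left(\frac{1}{-4 + i \sqrt{2}} \cdot 3 + 0\right)^{2} = \left(\frac{3}{-4 + i \sqrt{2}} + 0\right)^{2} = \left(\frac{3}{-4 + i \sqrt{2}}\right)^{2} = \frac{9}{\left(-4 + i \sqrt{2}\right)^{2}}$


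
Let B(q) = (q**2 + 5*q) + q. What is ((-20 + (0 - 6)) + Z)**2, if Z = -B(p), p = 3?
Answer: 2809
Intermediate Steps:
B(q) = q**2 + 6*q
Z = -27 (Z = -3*(6 + 3) = -3*9 = -1*27 = -27)
((-20 + (0 - 6)) + Z)**2 = ((-20 + (0 - 6)) - 27)**2 = ((-20 - 6) - 27)**2 = (-26 - 27)**2 = (-53)**2 = 2809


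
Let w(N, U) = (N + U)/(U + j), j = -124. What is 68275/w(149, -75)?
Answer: -13586725/74 ≈ -1.8360e+5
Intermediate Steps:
w(N, U) = (N + U)/(-124 + U) (w(N, U) = (N + U)/(U - 124) = (N + U)/(-124 + U))
68275/w(149, -75) = 68275/(((149 - 75)/(-124 - 75))) = 68275/((74/(-199))) = 68275/((-1/199*74)) = 68275/(-74/199) = 68275*(-199/74) = -13586725/74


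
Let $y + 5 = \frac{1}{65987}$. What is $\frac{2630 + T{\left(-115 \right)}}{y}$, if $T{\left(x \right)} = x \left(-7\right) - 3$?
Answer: $- \frac{3431324}{4999} \approx -686.4$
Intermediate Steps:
$T{\left(x \right)} = -3 - 7 x$ ($T{\left(x \right)} = - 7 x - 3 = -3 - 7 x$)
$y = - \frac{329934}{65987}$ ($y = -5 + \frac{1}{65987} = - \frac{329934}{65987} \approx -5.0$)
$\frac{2630 + T{\left(-115 \right)}}{y} = \frac{2630 - -802}{- \frac{329934}{65987}} = \left(2630 + \left(-3 + 805\right)\right) \left(- \frac{65987}{329934}\right) = \left(2630 + 802\right) \left(- \frac{65987}{329934}\right) = 3432 \left(- \frac{65987}{329934}\right) = - \frac{3431324}{4999}$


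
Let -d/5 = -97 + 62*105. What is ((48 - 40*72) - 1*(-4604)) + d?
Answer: -30293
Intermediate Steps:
d = -32065 (d = -5*(-97 + 62*105) = -5*(-97 + 6510) = -5*6413 = -32065)
((48 - 40*72) - 1*(-4604)) + d = ((48 - 40*72) - 1*(-4604)) - 32065 = ((48 - 2880) + 4604) - 32065 = (-2832 + 4604) - 32065 = 1772 - 32065 = -30293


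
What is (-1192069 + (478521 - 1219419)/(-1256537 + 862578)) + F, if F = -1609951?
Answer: -1103880256282/393959 ≈ -2.8020e+6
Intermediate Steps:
(-1192069 + (478521 - 1219419)/(-1256537 + 862578)) + F = (-1192069 + (478521 - 1219419)/(-1256537 + 862578)) - 1609951 = (-1192069 - 740898/(-393959)) - 1609951 = (-1192069 - 740898*(-1/393959)) - 1609951 = (-1192069 + 740898/393959) - 1609951 = -469625570273/393959 - 1609951 = -1103880256282/393959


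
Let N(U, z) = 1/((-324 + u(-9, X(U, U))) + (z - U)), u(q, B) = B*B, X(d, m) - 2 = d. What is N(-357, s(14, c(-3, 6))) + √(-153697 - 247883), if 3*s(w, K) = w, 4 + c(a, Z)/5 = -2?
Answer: 3/378188 + 6*I*√11155 ≈ 7.9326e-6 + 633.7*I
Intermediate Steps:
X(d, m) = 2 + d
u(q, B) = B²
c(a, Z) = -30 (c(a, Z) = -20 + 5*(-2) = -20 - 10 = -30)
s(w, K) = w/3
N(U, z) = 1/(-324 + z + (2 + U)² - U) (N(U, z) = 1/((-324 + (2 + U)²) + (z - U)) = 1/(-324 + z + (2 + U)² - U))
N(-357, s(14, c(-3, 6))) + √(-153697 - 247883) = 1/(-320 + (⅓)*14 + (-357)² + 3*(-357)) + √(-153697 - 247883) = 1/(-320 + 14/3 + 127449 - 1071) + √(-401580) = 1/(378188/3) + 6*I*√11155 = 3/378188 + 6*I*√11155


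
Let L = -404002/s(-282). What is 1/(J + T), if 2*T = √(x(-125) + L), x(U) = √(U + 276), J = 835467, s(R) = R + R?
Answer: 1/(835467 + √(202001/282 + √151)/2) ≈ 1.1969e-6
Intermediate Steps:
s(R) = 2*R
x(U) = √(276 + U)
L = 202001/282 (L = -404002/(2*(-282)) = -404002/(-564) = -404002*(-1/564) = 202001/282 ≈ 716.32)
T = √(202001/282 + √151)/2 (T = √(√(276 - 125) + 202001/282)/2 = √(√151 + 202001/282)/2 = √(202001/282 + √151)/2 ≈ 13.496)
1/(J + T) = 1/(835467 + √(56964282 + 79524*√151)/564)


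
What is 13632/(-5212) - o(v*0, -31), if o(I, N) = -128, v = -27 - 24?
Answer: 163376/1303 ≈ 125.38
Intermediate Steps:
v = -51
13632/(-5212) - o(v*0, -31) = 13632/(-5212) - 1*(-128) = 13632*(-1/5212) + 128 = -3408/1303 + 128 = 163376/1303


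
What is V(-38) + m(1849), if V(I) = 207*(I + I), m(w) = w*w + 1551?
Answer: 3404620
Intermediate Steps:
m(w) = 1551 + w² (m(w) = w² + 1551 = 1551 + w²)
V(I) = 414*I (V(I) = 207*(2*I) = 414*I)
V(-38) + m(1849) = 414*(-38) + (1551 + 1849²) = -15732 + (1551 + 3418801) = -15732 + 3420352 = 3404620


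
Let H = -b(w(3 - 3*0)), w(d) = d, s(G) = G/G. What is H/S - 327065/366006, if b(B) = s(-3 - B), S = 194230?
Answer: -15881550239/17772336345 ≈ -0.89361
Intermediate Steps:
s(G) = 1
b(B) = 1
H = -1 (H = -1*1 = -1)
H/S - 327065/366006 = -1/194230 - 327065/366006 = -15881550239/17772336345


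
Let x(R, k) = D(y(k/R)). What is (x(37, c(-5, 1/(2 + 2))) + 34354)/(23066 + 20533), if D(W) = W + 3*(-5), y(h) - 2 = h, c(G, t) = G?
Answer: 1270612/1613163 ≈ 0.78765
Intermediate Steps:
y(h) = 2 + h
D(W) = -15 + W (D(W) = W - 15 = -15 + W)
x(R, k) = -13 + k/R (x(R, k) = -15 + (2 + k/R) = -13 + k/R)
(x(37, c(-5, 1/(2 + 2))) + 34354)/(23066 + 20533) = ((-13 - 5/37) + 34354)/(23066 + 20533) = ((-13 - 5*1/37) + 34354)/43599 = ((-13 - 5/37) + 34354)*(1/43599) = (-486/37 + 34354)*(1/43599) = (1270612/37)*(1/43599) = 1270612/1613163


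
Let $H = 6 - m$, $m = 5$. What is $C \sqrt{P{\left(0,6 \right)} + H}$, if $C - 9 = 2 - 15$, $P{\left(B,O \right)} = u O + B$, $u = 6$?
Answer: $- 4 \sqrt{37} \approx -24.331$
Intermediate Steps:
$P{\left(B,O \right)} = B + 6 O$ ($P{\left(B,O \right)} = 6 O + B = B + 6 O$)
$H = 1$ ($H = 6 - 5 = 1$)
$C = -4$ ($C = 9 + \left(2 - 15\right) = 9 - 13 = -4$)
$C \sqrt{P{\left(0,6 \right)} + H} = - 4 \sqrt{\left(0 + 6 \cdot 6\right) + 1} = - 4 \sqrt{\left(0 + 36\right) + 1} = - 4 \sqrt{36 + 1} = - 4 \sqrt{37}$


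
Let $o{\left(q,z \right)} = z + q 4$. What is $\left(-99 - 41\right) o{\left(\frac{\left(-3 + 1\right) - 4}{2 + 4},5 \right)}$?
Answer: $-140$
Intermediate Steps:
$o{\left(q,z \right)} = z + 4 q$
$\left(-99 - 41\right) o{\left(\frac{\left(-3 + 1\right) - 4}{2 + 4},5 \right)} = \left(-99 - 41\right) \left(5 + 4 \frac{\left(-3 + 1\right) - 4}{2 + 4}\right) = - 140 \left(5 + 4 \frac{-2 - 4}{6}\right) = - 140 \left(5 + 4 \left(\left(-6\right) \frac{1}{6}\right)\right) = - 140 \left(5 + 4 \left(-1\right)\right) = - 140 \left(5 - 4\right) = \left(-140\right) 1 = -140$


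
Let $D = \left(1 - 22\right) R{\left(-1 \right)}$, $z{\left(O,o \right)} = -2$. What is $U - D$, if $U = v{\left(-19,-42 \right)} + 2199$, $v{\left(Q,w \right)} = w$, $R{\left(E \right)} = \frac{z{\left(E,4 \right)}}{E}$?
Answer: $2199$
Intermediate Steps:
$R{\left(E \right)} = - \frac{2}{E}$
$D = -42$ ($D = \left(1 - 22\right) \left(- \frac{2}{-1}\right) = - 21 \left(\left(-2\right) \left(-1\right)\right) = \left(-21\right) 2 = -42$)
$U = 2157$ ($U = -42 + 2199 = 2157$)
$U - D = 2157 - -42 = 2157 + 42 = 2199$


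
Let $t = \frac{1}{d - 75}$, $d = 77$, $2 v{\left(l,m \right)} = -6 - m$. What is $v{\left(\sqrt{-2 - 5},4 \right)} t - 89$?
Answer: $- \frac{183}{2} \approx -91.5$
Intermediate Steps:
$v{\left(l,m \right)} = -3 - \frac{m}{2}$ ($v{\left(l,m \right)} = \frac{-6 - m}{2} = -3 - \frac{m}{2}$)
$t = \frac{1}{2}$ ($t = \frac{1}{77 - 75} = \frac{1}{2} \approx 0.5$)
$v{\left(\sqrt{-2 - 5},4 \right)} t - 89 = \left(-3 - 2\right) \frac{1}{2} - 89 = \left(-5\right) \frac{1}{2} - 89 = - \frac{5}{2} - 89 = - \frac{183}{2}$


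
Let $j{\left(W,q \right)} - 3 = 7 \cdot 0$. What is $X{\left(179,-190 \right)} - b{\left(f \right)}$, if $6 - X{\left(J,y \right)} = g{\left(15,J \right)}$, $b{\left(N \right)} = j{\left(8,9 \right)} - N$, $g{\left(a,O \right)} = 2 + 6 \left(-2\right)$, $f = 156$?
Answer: $169$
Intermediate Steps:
$j{\left(W,q \right)} = 3$ ($j{\left(W,q \right)} = 3 + 7 \cdot 0 = 3 + 0 = 3$)
$g{\left(a,O \right)} = -10$ ($g{\left(a,O \right)} = 2 - 12 = -10$)
$b{\left(N \right)} = 3 - N$
$X{\left(J,y \right)} = 16$ ($X{\left(J,y \right)} = 6 - -10 = 6 + 10 = 16$)
$X{\left(179,-190 \right)} - b{\left(f \right)} = 16 - \left(3 - 156\right) = 16 - -153 = 16 + 153 = 169$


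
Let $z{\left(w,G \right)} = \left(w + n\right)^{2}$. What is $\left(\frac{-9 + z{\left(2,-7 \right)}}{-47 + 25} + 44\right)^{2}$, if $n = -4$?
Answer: $\frac{946729}{484} \approx 1956.1$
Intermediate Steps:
$z{\left(w,G \right)} = \left(-4 + w\right)^{2}$ ($z{\left(w,G \right)} = \left(w - 4\right)^{2} = \left(-4 + w\right)^{2}$)
$\left(\frac{-9 + z{\left(2,-7 \right)}}{-47 + 25} + 44\right)^{2} = \left(\frac{-9 + \left(-4 + 2\right)^{2}}{-47 + 25} + 44\right)^{2} = \left(\frac{-9 + \left(-2\right)^{2}}{-22} + 44\right)^{2} = \left(\left(-9 + 4\right) \left(- \frac{1}{22}\right) + 44\right)^{2} = \left(\left(-5\right) \left(- \frac{1}{22}\right) + 44\right)^{2} = \left(\frac{5}{22} + 44\right)^{2} = \left(\frac{973}{22}\right)^{2} = \frac{946729}{484}$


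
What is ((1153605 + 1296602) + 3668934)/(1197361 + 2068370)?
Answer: 874163/466533 ≈ 1.8737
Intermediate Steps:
((1153605 + 1296602) + 3668934)/(1197361 + 2068370) = (2450207 + 3668934)/3265731 = 6119141*(1/3265731) = 874163/466533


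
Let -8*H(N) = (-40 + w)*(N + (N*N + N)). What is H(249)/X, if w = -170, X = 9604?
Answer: 937485/5488 ≈ 170.82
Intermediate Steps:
H(N) = 105*N/2 + 105*N**2/4 (H(N) = -(-40 - 170)*(N + (N*N + N))/8 = -(-105)*(N + (N**2 + N))/4 = -(-105)*(N + (N + N**2))/4 = -(-105)*(N**2 + 2*N)/4 = -(-420*N - 210*N**2)/8 = 105*N/2 + 105*N**2/4)
H(249)/X = ((105/4)*249*(2 + 249))/9604 = ((105/4)*249*251)*(1/9604) = (6562395/4)*(1/9604) = 937485/5488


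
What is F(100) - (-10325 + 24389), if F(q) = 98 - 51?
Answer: -14017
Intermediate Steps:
F(q) = 47
F(100) - (-10325 + 24389) = 47 - (-10325 + 24389) = 47 - 1*14064 = 47 - 14064 = -14017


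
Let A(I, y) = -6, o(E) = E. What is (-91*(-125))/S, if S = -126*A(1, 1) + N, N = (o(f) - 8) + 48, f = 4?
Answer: 455/32 ≈ 14.219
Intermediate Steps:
N = 44 (N = (4 - 8) + 48 = -4 + 48 = 44)
S = 800 (S = -126*(-6) + 44 = 756 + 44 = 800)
(-91*(-125))/S = -91*(-125)/800 = 11375*(1/800) = 455/32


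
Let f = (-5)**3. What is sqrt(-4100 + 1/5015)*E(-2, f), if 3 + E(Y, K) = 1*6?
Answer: 9*I*sqrt(11457324165)/5015 ≈ 192.09*I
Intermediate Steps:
f = -125
E(Y, K) = 3 (E(Y, K) = -3 + 1*6 = -3 + 6 = 3)
sqrt(-4100 + 1/5015)*E(-2, f) = sqrt(-4100 + 1/5015)*3 = sqrt(-20561499/5015)*3 = (3*I*sqrt(11457324165)/5015)*3 = 9*I*sqrt(11457324165)/5015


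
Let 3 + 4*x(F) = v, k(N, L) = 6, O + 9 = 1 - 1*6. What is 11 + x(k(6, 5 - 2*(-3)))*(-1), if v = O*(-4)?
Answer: -9/4 ≈ -2.2500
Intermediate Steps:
O = -14 (O = -9 + (1 - 1*6) = -9 + (1 - 6) = -9 - 5 = -14)
v = 56 (v = -14*(-4) = 56)
x(F) = 53/4 (x(F) = -¾ + (¼)*56 = -¾ + 14 = 53/4)
11 + x(k(6, 5 - 2*(-3)))*(-1) = 11 + (53/4)*(-1) = 11 - 53/4 = -9/4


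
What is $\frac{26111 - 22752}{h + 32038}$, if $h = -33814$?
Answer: $- \frac{3359}{1776} \approx -1.8913$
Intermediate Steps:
$\frac{26111 - 22752}{h + 32038} = \frac{26111 - 22752}{-33814 + 32038} = \frac{3359}{-1776} = 3359 \left(- \frac{1}{1776}\right) = - \frac{3359}{1776}$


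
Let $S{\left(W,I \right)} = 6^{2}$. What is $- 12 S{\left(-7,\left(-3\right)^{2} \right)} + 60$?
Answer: $-372$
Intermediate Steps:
$S{\left(W,I \right)} = 36$
$- 12 S{\left(-7,\left(-3\right)^{2} \right)} + 60 = \left(-12\right) 36 + 60 = -432 + 60 = -372$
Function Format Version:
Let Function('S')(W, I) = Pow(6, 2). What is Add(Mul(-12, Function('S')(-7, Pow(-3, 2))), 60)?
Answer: -372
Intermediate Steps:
Function('S')(W, I) = 36
Add(Mul(-12, Function('S')(-7, Pow(-3, 2))), 60) = Add(Mul(-12, 36), 60) = Add(-432, 60) = -372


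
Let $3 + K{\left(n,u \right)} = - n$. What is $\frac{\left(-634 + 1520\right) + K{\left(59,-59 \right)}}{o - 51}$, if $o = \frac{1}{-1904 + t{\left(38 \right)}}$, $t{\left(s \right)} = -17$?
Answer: $- \frac{395726}{24493} \approx -16.157$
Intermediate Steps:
$K{\left(n,u \right)} = -3 - n$
$o = - \frac{1}{1921}$ ($o = \frac{1}{-1904 - 17} = \frac{1}{-1921} = - \frac{1}{1921} \approx -0.00052056$)
$\frac{\left(-634 + 1520\right) + K{\left(59,-59 \right)}}{o - 51} = \frac{\left(-634 + 1520\right) - 62}{- \frac{1}{1921} - 51} = \frac{886 - 62}{- \frac{97972}{1921}} = \left(886 - 62\right) \left(- \frac{1921}{97972}\right) = 824 \left(- \frac{1921}{97972}\right) = - \frac{395726}{24493}$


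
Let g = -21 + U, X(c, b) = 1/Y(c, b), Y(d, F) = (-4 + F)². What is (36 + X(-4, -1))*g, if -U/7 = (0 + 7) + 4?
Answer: -88298/25 ≈ -3531.9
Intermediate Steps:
X(c, b) = (-4 + b)⁻² (X(c, b) = 1/((-4 + b)²) = (-4 + b)⁻²)
U = -77 (U = -7*((0 + 7) + 4) = -7*(7 + 4) = -7*11 = -77)
g = -98 (g = -21 - 77 = -98)
(36 + X(-4, -1))*g = (36 + (-4 - 1)⁻²)*(-98) = (36 + (-5)⁻²)*(-98) = (36 + 1/25)*(-98) = (901/25)*(-98) = -88298/25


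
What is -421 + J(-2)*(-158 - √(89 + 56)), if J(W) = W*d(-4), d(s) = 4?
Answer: 843 + 8*√145 ≈ 939.33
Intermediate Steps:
J(W) = 4*W (J(W) = W*4 = 4*W)
-421 + J(-2)*(-158 - √(89 + 56)) = -421 + (4*(-2))*(-158 - √(89 + 56)) = -421 - 8*(-158 - √145) = -421 + (1264 + 8*√145) = 843 + 8*√145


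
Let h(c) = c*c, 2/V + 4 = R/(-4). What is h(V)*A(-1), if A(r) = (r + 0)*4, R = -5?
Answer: -256/121 ≈ -2.1157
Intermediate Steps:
V = -8/11 (V = 2/(-4 - 5/(-4)) = 2/(-4 - 5*(-¼)) = 2/(-4 + 5/4) = 2/(-11/4) = 2*(-4/11) = -8/11 ≈ -0.72727)
h(c) = c²
A(r) = 4*r (A(r) = r*4 = 4*r)
h(V)*A(-1) = (-8/11)²*(4*(-1)) = (64/121)*(-4) = -256/121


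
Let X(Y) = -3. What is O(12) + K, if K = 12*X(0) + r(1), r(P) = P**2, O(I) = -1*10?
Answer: -45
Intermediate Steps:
O(I) = -10
K = -35 (K = 12*(-3) + 1**2 = -36 + 1 = -35)
O(12) + K = -10 - 35 = -45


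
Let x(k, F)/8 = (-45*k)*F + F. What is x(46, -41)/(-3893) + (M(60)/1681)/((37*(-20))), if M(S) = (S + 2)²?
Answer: -211048113693/1210664605 ≈ -174.32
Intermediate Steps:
x(k, F) = 8*F - 360*F*k (x(k, F) = 8*((-45*k)*F + F) = 8*(-45*F*k + F) = 8*(F - 45*F*k) = 8*F - 360*F*k)
M(S) = (2 + S)²
x(46, -41)/(-3893) + (M(60)/1681)/((37*(-20))) = (8*(-41)*(1 - 45*46))/(-3893) + ((2 + 60)²/1681)/((37*(-20))) = (8*(-41)*(1 - 2070))*(-1/3893) + (62²*(1/1681))/(-740) = (8*(-41)*(-2069))*(-1/3893) + (3844*(1/1681))*(-1/740) = 678632*(-1/3893) + (3844/1681)*(-1/740) = -678632/3893 - 961/310985 = -211048113693/1210664605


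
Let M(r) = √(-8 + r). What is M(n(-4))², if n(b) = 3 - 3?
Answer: -8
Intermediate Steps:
n(b) = 0
M(n(-4))² = (√(-8 + 0))² = (√(-8))² = (2*I*√2)² = -8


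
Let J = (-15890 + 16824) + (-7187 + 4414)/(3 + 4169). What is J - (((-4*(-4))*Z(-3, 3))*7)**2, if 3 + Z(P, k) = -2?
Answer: -1304445325/4172 ≈ -3.1267e+5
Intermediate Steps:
J = 3893875/4172 (J = 934 - 2773/4172 = 3893875/4172 ≈ 933.33)
Z(P, k) = -5 (Z(P, k) = -3 - 2 = -5)
J - (((-4*(-4))*Z(-3, 3))*7)**2 = 3893875/4172 - ((-4*(-4)*(-5))*7)**2 = 3893875/4172 - ((16*(-5))*7)**2 = 3893875/4172 - (-80*7)**2 = 3893875/4172 - 1*(-560)**2 = 3893875/4172 - 1*313600 = 3893875/4172 - 313600 = -1304445325/4172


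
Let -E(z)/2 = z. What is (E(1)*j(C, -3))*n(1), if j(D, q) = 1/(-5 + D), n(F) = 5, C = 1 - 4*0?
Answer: 5/2 ≈ 2.5000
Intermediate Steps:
E(z) = -2*z
C = 1 (C = 1 + 0 = 1)
(E(1)*j(C, -3))*n(1) = ((-2*1)/(-5 + 1))*5 = -2/(-4)*5 = -2*(-¼)*5 = (½)*5 = 5/2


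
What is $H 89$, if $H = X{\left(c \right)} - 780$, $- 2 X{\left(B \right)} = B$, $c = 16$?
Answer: $-70132$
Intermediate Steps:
$X{\left(B \right)} = - \frac{B}{2}$
$H = -788$ ($H = \left(- \frac{1}{2}\right) 16 - 780 = -8 - 780 = -788$)
$H 89 = \left(-788\right) 89 = -70132$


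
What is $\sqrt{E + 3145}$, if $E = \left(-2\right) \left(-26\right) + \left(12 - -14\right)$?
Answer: $\sqrt{3223} \approx 56.771$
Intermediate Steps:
$E = 78$ ($E = 52 + \left(12 + 14\right) = 52 + 26 = 78$)
$\sqrt{E + 3145} = \sqrt{78 + 3145} = \sqrt{3223}$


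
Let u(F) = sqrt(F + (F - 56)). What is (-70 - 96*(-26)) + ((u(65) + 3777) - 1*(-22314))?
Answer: 28517 + sqrt(74) ≈ 28526.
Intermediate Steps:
u(F) = sqrt(-56 + 2*F) (u(F) = sqrt(F + (-56 + F)) = sqrt(-56 + 2*F))
(-70 - 96*(-26)) + ((u(65) + 3777) - 1*(-22314)) = (-70 - 96*(-26)) + ((sqrt(-56 + 2*65) + 3777) - 1*(-22314)) = (-70 + 2496) + ((sqrt(-56 + 130) + 3777) + 22314) = 2426 + ((sqrt(74) + 3777) + 22314) = 2426 + ((3777 + sqrt(74)) + 22314) = 2426 + (26091 + sqrt(74)) = 28517 + sqrt(74)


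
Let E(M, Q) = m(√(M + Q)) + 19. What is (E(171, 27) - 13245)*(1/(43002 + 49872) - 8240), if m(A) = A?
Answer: 5060808272267/46437 - 765281759*√22/30958 ≈ 1.0887e+8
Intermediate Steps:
E(M, Q) = 19 + √(M + Q) (E(M, Q) = √(M + Q) + 19 = 19 + √(M + Q))
(E(171, 27) - 13245)*(1/(43002 + 49872) - 8240) = ((19 + √(171 + 27)) - 13245)*(1/(43002 + 49872) - 8240) = ((19 + √198) - 13245)*(1/92874 - 8240) = ((19 + 3*√22) - 13245)*(1/92874 - 8240) = (-13226 + 3*√22)*(-765281759/92874) = 5060808272267/46437 - 765281759*√22/30958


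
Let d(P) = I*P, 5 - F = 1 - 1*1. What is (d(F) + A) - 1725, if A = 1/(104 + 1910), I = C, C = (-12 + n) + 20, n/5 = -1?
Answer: -3443939/2014 ≈ -1710.0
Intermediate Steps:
n = -5 (n = 5*(-1) = -5)
C = 3 (C = (-12 - 5) + 20 = -17 + 20 = 3)
I = 3
A = 1/2014 ≈ 0.00049652
F = 5 (F = 5 - (1 - 1*1) = 5 - (1 - 1) = 5 - 1*0 = 5 + 0 = 5)
d(P) = 3*P
(d(F) + A) - 1725 = (3*5 + 1/2014) - 1725 = (15 + 1/2014) - 1725 = 30211/2014 - 1725 = -3443939/2014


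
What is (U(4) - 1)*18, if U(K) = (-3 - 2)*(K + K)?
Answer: -738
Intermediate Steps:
U(K) = -10*K
(U(4) - 1)*18 = (-10*4 - 1)*18 = (-40 - 1)*18 = -41*18 = -738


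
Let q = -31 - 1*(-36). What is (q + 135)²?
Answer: 19600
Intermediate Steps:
q = 5 (q = -31 + 36 = 5)
(q + 135)² = (5 + 135)² = 140² = 19600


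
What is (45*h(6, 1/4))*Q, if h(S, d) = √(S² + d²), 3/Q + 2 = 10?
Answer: 135*√577/32 ≈ 101.34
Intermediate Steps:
Q = 3/8 (Q = 3/(-2 + 10) = 3/8 ≈ 0.37500)
(45*h(6, 1/4))*Q = (45*√(6² + (1/4)²))*(3/8) = (45*√(36 + (¼)²))*(3/8) = (45*√(36 + 1/16))*(3/8) = (45*√(577/16))*(3/8) = (45*(√577/4))*(3/8) = (45*√577/4)*(3/8) = 135*√577/32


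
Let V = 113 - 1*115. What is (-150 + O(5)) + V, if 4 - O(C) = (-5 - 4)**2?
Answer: -229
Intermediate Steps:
O(C) = -77 (O(C) = 4 - (-5 - 4)**2 = 4 - 1*(-9)**2 = 4 - 1*81 = 4 - 81 = -77)
V = -2 (V = 113 - 115 = -2)
(-150 + O(5)) + V = (-150 - 77) - 2 = -227 - 2 = -229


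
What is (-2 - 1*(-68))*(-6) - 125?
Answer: -521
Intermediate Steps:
(-2 - 1*(-68))*(-6) - 125 = (-2 + 68)*(-6) - 125 = 66*(-6) - 125 = -396 - 125 = -521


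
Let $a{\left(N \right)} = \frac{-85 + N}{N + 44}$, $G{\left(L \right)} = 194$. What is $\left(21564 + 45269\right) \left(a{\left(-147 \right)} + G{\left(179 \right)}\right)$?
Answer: $\frac{1350962262}{103} \approx 1.3116 \cdot 10^{7}$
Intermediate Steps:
$a{\left(N \right)} = \frac{-85 + N}{44 + N}$
$\left(21564 + 45269\right) \left(a{\left(-147 \right)} + G{\left(179 \right)}\right) = \left(21564 + 45269\right) \left(\frac{-85 - 147}{44 - 147} + 194\right) = 66833 \left(\frac{1}{-103} \left(-232\right) + 194\right) = 66833 \left(\left(- \frac{1}{103}\right) \left(-232\right) + 194\right) = 66833 \left(\frac{232}{103} + 194\right) = 66833 \cdot \frac{20214}{103} = \frac{1350962262}{103}$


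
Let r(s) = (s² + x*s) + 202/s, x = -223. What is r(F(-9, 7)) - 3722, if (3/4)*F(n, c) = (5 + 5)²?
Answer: -28216873/1800 ≈ -15676.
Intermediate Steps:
F(n, c) = 400/3 (F(n, c) = 4*(5 + 5)²/3 = (4/3)*10² = (4/3)*100 = 400/3)
r(s) = s² - 223*s + 202/s (r(s) = (s² - 223*s) + 202/s = s² - 223*s + 202/s)
r(F(-9, 7)) - 3722 = (202 + (400/3)²*(-223 + 400/3))/(400/3) - 3722 = 3*(202 + (160000/9)*(-269/3))/400 - 3722 = 3*(202 - 43040000/27)/400 - 3722 = (3/400)*(-43034546/27) - 3722 = -21517273/1800 - 3722 = -28216873/1800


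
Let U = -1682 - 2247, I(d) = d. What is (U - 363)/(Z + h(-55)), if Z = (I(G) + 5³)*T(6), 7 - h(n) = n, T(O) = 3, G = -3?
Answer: -1073/107 ≈ -10.028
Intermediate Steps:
h(n) = 7 - n
U = -3929
Z = 366 (Z = (-3 + 5³)*3 = (-3 + 125)*3 = 122*3 = 366)
(U - 363)/(Z + h(-55)) = (-3929 - 363)/(366 + (7 - 1*(-55))) = -4292/(366 + (7 + 55)) = -4292/(366 + 62) = -4292/428 = -4292*1/428 = -1073/107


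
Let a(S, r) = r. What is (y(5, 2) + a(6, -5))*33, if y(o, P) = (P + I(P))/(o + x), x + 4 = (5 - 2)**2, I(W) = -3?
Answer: -1683/10 ≈ -168.30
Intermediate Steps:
x = 5 (x = -4 + (5 - 2)**2 = -4 + 3**2 = -4 + 9 = 5)
y(o, P) = (-3 + P)/(5 + o) (y(o, P) = (P - 3)/(o + 5) = (-3 + P)/(5 + o))
(y(5, 2) + a(6, -5))*33 = ((-3 + 2)/(5 + 5) - 5)*33 = (-1/10 - 5)*33 = -51/10*33 = -1683/10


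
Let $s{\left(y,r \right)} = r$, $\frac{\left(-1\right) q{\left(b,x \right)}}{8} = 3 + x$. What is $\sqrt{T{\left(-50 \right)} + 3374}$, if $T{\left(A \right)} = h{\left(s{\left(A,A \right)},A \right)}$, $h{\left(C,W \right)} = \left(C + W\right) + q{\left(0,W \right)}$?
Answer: $5 \sqrt{146} \approx 60.415$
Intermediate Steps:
$q{\left(b,x \right)} = -24 - 8 x$ ($q{\left(b,x \right)} = - 8 \left(3 + x\right) = -24 - 8 x$)
$h{\left(C,W \right)} = -24 + C - 7 W$ ($h{\left(C,W \right)} = \left(C + W\right) - \left(24 + 8 W\right) = -24 + C - 7 W$)
$T{\left(A \right)} = -24 - 6 A$ ($T{\left(A \right)} = -24 + A - 7 A = -24 - 6 A$)
$\sqrt{T{\left(-50 \right)} + 3374} = \sqrt{\left(-24 - -300\right) + 3374} = \sqrt{\left(-24 + 300\right) + 3374} = \sqrt{276 + 3374} = \sqrt{3650} = 5 \sqrt{146}$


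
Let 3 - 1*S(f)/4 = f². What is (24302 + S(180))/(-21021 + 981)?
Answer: 52643/10020 ≈ 5.2538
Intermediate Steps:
S(f) = 12 - 4*f²
(24302 + S(180))/(-21021 + 981) = (24302 + (12 - 4*180²))/(-21021 + 981) = (24302 + (12 - 4*32400))/(-20040) = (24302 + (12 - 129600))*(-1/20040) = (24302 - 129588)*(-1/20040) = -105286*(-1/20040) = 52643/10020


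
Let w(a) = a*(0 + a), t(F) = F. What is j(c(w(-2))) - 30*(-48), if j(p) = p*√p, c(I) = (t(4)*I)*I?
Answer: 1952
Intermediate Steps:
w(a) = a² (w(a) = a*a = a²)
c(I) = 4*I² (c(I) = (4*I)*I = 4*I²)
j(p) = p^(3/2)
j(c(w(-2))) - 30*(-48) = (4*((-2)²)²)^(3/2) - 30*(-48) = (4*4²)^(3/2) + 1440 = (4*16)^(3/2) + 1440 = 64^(3/2) + 1440 = 512 + 1440 = 1952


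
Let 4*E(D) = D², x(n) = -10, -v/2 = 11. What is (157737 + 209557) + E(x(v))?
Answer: 367319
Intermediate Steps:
v = -22 (v = -2*11 = -22)
E(D) = D²/4
(157737 + 209557) + E(x(v)) = (157737 + 209557) + (¼)*(-10)² = 367294 + (¼)*100 = 367294 + 25 = 367319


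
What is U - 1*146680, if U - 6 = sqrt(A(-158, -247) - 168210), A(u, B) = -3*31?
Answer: -146674 + I*sqrt(168303) ≈ -1.4667e+5 + 410.25*I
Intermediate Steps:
A(u, B) = -93
U = 6 + I*sqrt(168303) (U = 6 + sqrt(-93 - 168210) = 6 + sqrt(-168303) = 6 + I*sqrt(168303) ≈ 6.0 + 410.25*I)
U - 1*146680 = (6 + I*sqrt(168303)) - 1*146680 = (6 + I*sqrt(168303)) - 146680 = -146674 + I*sqrt(168303)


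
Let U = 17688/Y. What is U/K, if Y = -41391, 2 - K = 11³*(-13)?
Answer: -5896/238757085 ≈ -2.4695e-5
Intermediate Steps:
K = 17305 (K = 2 - 11³*(-13) = 2 - 1331*(-13) = 2 - 1*(-17303) = 2 + 17303 = 17305)
U = -5896/13797 (U = 17688/(-41391) = 17688*(-1/41391) = -5896/13797 ≈ -0.42734)
U/K = -5896/13797/17305 = -5896/13797*1/17305 = -5896/238757085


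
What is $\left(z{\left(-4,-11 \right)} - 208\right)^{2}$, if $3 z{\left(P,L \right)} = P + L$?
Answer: $45369$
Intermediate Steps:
$z{\left(P,L \right)} = \frac{L}{3} + \frac{P}{3}$ ($z{\left(P,L \right)} = \frac{P + L}{3} = \frac{L + P}{3} = \frac{L}{3} + \frac{P}{3}$)
$\left(z{\left(-4,-11 \right)} - 208\right)^{2} = \left(\left(\frac{1}{3} \left(-11\right) + \frac{1}{3} \left(-4\right)\right) - 208\right)^{2} = \left(\left(- \frac{11}{3} - \frac{4}{3}\right) - 208\right)^{2} = \left(-5 - 208\right)^{2} = \left(-213\right)^{2} = 45369$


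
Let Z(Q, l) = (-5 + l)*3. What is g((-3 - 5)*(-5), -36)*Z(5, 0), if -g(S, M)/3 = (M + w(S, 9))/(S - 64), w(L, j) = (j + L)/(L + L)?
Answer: 8493/128 ≈ 66.352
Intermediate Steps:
w(L, j) = (L + j)/(2*L) (w(L, j) = (L + j)/((2*L)) = (L + j)*(1/(2*L)) = (L + j)/(2*L))
Z(Q, l) = -15 + 3*l
g(S, M) = -3*(M + (9 + S)/(2*S))/(-64 + S) (g(S, M) = -3*(M + (S + 9)/(2*S))/(S - 64) = -3*(M + (9 + S)/(2*S))/(-64 + S))
g((-3 - 5)*(-5), -36)*Z(5, 0) = (3*(-9 - (-3 - 5)*(-5) - 2*(-36)*(-3 - 5)*(-5))/(2*(((-3 - 5)*(-5)))*(-64 + (-3 - 5)*(-5))))*(-15 + 3*0) = (3*(-9 - (-8)*(-5) - 2*(-36)*(-8*(-5)))/(2*((-8*(-5)))*(-64 - 8*(-5))))*(-15 + 0) = ((3/2)*(-9 - 1*40 - 2*(-36)*40)/(40*(-64 + 40)))*(-15) = ((3/2)*(1/40)*(-9 - 40 + 2880)/(-24))*(-15) = ((3/2)*(1/40)*(-1/24)*2831)*(-15) = -2831/640*(-15) = 8493/128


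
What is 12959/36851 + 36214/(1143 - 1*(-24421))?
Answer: 832902995/471029482 ≈ 1.7683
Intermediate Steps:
12959/36851 + 36214/(1143 - 1*(-24421)) = 12959*(1/36851) + 36214/(1143 + 24421) = 12959/36851 + 36214/25564 = 12959/36851 + 36214*(1/25564) = 12959/36851 + 18107/12782 = 832902995/471029482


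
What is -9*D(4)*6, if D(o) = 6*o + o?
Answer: -1512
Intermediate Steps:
D(o) = 7*o
-9*D(4)*6 = -63*4*6 = -9*28*6 = -252*6 = -1512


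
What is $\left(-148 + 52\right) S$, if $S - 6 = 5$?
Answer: $-1056$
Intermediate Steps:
$S = 11$ ($S = 6 + 5 = 11$)
$\left(-148 + 52\right) S = \left(-148 + 52\right) 11 = \left(-96\right) 11 = -1056$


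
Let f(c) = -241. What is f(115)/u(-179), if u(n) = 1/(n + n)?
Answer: 86278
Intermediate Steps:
u(n) = 1/(2*n)
f(115)/u(-179) = -241/((½)/(-179)) = -241/((½)*(-1/179)) = -241/(-1/358) = -241*(-358) = 86278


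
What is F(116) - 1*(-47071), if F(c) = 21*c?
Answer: 49507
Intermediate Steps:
F(116) - 1*(-47071) = 21*116 - 1*(-47071) = 2436 + 47071 = 49507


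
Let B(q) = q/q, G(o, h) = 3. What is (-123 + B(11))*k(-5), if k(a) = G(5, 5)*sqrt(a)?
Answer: -366*I*sqrt(5) ≈ -818.4*I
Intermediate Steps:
k(a) = 3*sqrt(a)
B(q) = 1
(-123 + B(11))*k(-5) = (-123 + 1)*(3*sqrt(-5)) = -366*I*sqrt(5)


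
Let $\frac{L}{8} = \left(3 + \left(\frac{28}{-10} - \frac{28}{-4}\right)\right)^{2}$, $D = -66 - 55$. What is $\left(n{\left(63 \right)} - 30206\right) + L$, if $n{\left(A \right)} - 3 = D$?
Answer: $- \frac{747732}{25} \approx -29909.0$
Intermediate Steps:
$D = -121$ ($D = -66 - 55 = -121$)
$n{\left(A \right)} = -118$ ($n{\left(A \right)} = 3 - 121 = -118$)
$L = \frac{10368}{25}$ ($L = 8 \left(3 + \left(\frac{28}{-10} - \frac{28}{-4}\right)\right)^{2} = 8 \left(3 + \left(28 \left(- \frac{1}{10}\right) - -7\right)\right)^{2} = 8 \left(3 + \left(- \frac{14}{5} + 7\right)\right)^{2} = 8 \left(3 + \frac{21}{5}\right)^{2} = 8 \left(\frac{36}{5}\right)^{2} = 8 \cdot \frac{1296}{25} = \frac{10368}{25} \approx 414.72$)
$\left(n{\left(63 \right)} - 30206\right) + L = \left(-118 - 30206\right) + \frac{10368}{25} = -30324 + \frac{10368}{25} = - \frac{747732}{25}$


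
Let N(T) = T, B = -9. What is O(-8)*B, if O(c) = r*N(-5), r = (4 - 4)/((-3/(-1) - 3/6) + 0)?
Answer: 0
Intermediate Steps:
r = 0 (r = 0/((-3*(-1) - 3*1/6) + 0) = 0/((3 - 1/2) + 0) = 0/(5/2 + 0) = 0/(5/2) = 0*(2/5) = 0)
O(c) = 0 (O(c) = 0*(-5) = 0)
O(-8)*B = 0*(-9) = 0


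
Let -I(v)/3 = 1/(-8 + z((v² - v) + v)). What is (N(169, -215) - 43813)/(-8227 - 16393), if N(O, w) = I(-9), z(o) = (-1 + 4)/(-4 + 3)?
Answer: 24097/13541 ≈ 1.7796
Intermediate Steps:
z(o) = -3 (z(o) = 3/(-1) = 3*(-1) = -3)
I(v) = 3/11 (I(v) = -3/(-8 - 3) = -3/(-11) = -3*(-1/11) = 3/11)
N(O, w) = 3/11
(N(169, -215) - 43813)/(-8227 - 16393) = (3/11 - 43813)/(-8227 - 16393) = -481940/11/(-24620) = -481940/11*(-1/24620) = 24097/13541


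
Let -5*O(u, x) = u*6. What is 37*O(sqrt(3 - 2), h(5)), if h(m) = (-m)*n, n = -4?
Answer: -222/5 ≈ -44.400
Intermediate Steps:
h(m) = 4*m (h(m) = -m*(-4) = 4*m)
O(u, x) = -6*u/5 (O(u, x) = -u*6/5 = -6*u/5)
37*O(sqrt(3 - 2), h(5)) = 37*(-6*sqrt(3 - 2)/5) = 37*(-6*sqrt(1)/5) = 37*(-6/5*1) = 37*(-6/5) = -222/5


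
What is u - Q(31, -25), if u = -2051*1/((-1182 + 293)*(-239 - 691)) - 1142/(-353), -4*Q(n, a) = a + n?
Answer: 98658718/20846415 ≈ 4.7326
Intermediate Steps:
Q(n, a) = -a/4 - n/4 (Q(n, a) = -(a + n)/4 = -a/4 - n/4)
u = 134778191/41692830 (u = -2051/((-889*(-930))) - 1142*(-1/353) = -2051/826770 + 1142/353 = -2051*1/826770 + 1142/353 = -293/118110 + 1142/353 = 134778191/41692830 ≈ 3.2326)
u - Q(31, -25) = 134778191/41692830 - (-1/4*(-25) - 1/4*31) = 134778191/41692830 - (25/4 - 31/4) = 134778191/41692830 - 1*(-3/2) = 134778191/41692830 + 3/2 = 98658718/20846415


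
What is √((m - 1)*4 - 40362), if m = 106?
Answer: 3*I*√4438 ≈ 199.85*I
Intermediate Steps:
√((m - 1)*4 - 40362) = √((106 - 1)*4 - 40362) = √(105*4 - 40362) = √(420 - 40362) = √(-39942) = 3*I*√4438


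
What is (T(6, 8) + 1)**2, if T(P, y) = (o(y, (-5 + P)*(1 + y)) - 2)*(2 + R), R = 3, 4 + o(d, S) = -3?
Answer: 1936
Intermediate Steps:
o(d, S) = -7 (o(d, S) = -4 - 3 = -7)
T(P, y) = -45 (T(P, y) = (-7 - 2)*(2 + 3) = -9*5 = -45)
(T(6, 8) + 1)**2 = (-45 + 1)**2 = (-44)**2 = 1936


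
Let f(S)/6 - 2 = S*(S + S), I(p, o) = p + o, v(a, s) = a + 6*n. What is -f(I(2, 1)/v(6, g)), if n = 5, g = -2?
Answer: -145/12 ≈ -12.083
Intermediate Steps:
v(a, s) = 30 + a (v(a, s) = a + 6*5 = a + 30 = 30 + a)
I(p, o) = o + p
f(S) = 12 + 12*S² (f(S) = 12 + 6*(S*(S + S)) = 12 + 6*(S*(2*S)) = 12 + 6*(2*S²) = 12 + 12*S²)
-f(I(2, 1)/v(6, g)) = -(12 + 12*((1 + 2)/(30 + 6))²) = -(12 + 12*(3/36)²) = -(12 + 12*(3*(1/36))²) = -(12 + 12*(1/12)²) = -(12 + 12*(1/144)) = -(12 + 1/12) = -1*145/12 = -145/12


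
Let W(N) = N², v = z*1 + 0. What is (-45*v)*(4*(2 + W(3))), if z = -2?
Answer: 3960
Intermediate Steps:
v = -2 (v = -2*1 + 0 = -2 + 0 = -2)
(-45*v)*(4*(2 + W(3))) = (-45*(-2))*(4*(2 + 3²)) = 90*(4*(2 + 9)) = 90*(4*11) = 90*44 = 3960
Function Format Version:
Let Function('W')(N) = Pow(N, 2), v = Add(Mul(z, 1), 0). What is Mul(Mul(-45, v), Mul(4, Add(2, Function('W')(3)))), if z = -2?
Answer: 3960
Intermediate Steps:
v = -2 (v = Add(Mul(-2, 1), 0) = Add(-2, 0) = -2)
Mul(Mul(-45, v), Mul(4, Add(2, Function('W')(3)))) = Mul(Mul(-45, -2), Mul(4, Add(2, Pow(3, 2)))) = Mul(90, Mul(4, Add(2, 9))) = Mul(90, Mul(4, 11)) = Mul(90, 44) = 3960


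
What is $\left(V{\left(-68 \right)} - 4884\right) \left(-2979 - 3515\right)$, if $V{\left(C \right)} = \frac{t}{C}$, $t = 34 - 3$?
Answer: $\frac{63439313}{2} \approx 3.172 \cdot 10^{7}$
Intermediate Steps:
$t = 31$ ($t = 34 - 3 = 31$)
$V{\left(C \right)} = \frac{31}{C}$
$\left(V{\left(-68 \right)} - 4884\right) \left(-2979 - 3515\right) = \left(\frac{31}{-68} - 4884\right) \left(-2979 - 3515\right) = \left(31 \left(- \frac{1}{68}\right) - 4884\right) \left(-2979 - 3515\right) = \left(- \frac{31}{68} - 4884\right) \left(-6494\right) = \left(- \frac{332143}{68}\right) \left(-6494\right) = \frac{63439313}{2}$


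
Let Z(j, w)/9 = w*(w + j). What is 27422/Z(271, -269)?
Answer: -13711/2421 ≈ -5.6634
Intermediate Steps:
Z(j, w) = 9*w*(j + w) (Z(j, w) = 9*(w*(w + j)) = 9*(w*(j + w)) = 9*w*(j + w))
27422/Z(271, -269) = 27422/((9*(-269)*(271 - 269))) = 27422/((9*(-269)*2)) = 27422/(-4842) = 27422*(-1/4842) = -13711/2421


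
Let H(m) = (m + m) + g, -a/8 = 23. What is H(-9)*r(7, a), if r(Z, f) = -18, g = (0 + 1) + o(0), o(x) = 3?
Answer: 252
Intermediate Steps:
a = -184 (a = -8*23 = -184)
g = 4 (g = (0 + 1) + 3 = 1 + 3 = 4)
H(m) = 4 + 2*m (H(m) = (m + m) + 4 = 2*m + 4 = 4 + 2*m)
H(-9)*r(7, a) = (4 + 2*(-9))*(-18) = (4 - 18)*(-18) = -14*(-18) = 252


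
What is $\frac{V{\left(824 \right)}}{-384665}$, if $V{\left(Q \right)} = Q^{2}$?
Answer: $- \frac{678976}{384665} \approx -1.7651$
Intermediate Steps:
$\frac{V{\left(824 \right)}}{-384665} = \frac{824^{2}}{-384665} = 678976 \left(- \frac{1}{384665}\right) = - \frac{678976}{384665}$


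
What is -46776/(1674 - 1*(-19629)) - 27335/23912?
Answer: -80991677/24257016 ≈ -3.3389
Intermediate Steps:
-46776/(1674 - 1*(-19629)) - 27335/23912 = -46776/(1674 + 19629) - 27335*1/23912 = -46776/21303 - 3905/3416 = -46776*1/21303 - 3905/3416 = -15592/7101 - 3905/3416 = -80991677/24257016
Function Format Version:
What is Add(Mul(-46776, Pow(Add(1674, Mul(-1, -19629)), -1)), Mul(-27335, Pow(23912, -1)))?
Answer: Rational(-80991677, 24257016) ≈ -3.3389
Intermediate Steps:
Add(Mul(-46776, Pow(Add(1674, Mul(-1, -19629)), -1)), Mul(-27335, Pow(23912, -1))) = Add(Mul(-46776, Pow(Add(1674, 19629), -1)), Mul(-27335, Rational(1, 23912))) = Add(Mul(-46776, Pow(21303, -1)), Rational(-3905, 3416)) = Add(Mul(-46776, Rational(1, 21303)), Rational(-3905, 3416)) = Add(Rational(-15592, 7101), Rational(-3905, 3416)) = Rational(-80991677, 24257016)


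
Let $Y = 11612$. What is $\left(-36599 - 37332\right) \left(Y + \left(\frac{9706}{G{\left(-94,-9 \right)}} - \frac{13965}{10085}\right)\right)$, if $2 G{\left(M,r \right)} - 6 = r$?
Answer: $- \frac{2299389319799}{6051} \approx -3.8 \cdot 10^{8}$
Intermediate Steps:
$G{\left(M,r \right)} = 3 + \frac{r}{2}$
$\left(-36599 - 37332\right) \left(Y + \left(\frac{9706}{G{\left(-94,-9 \right)}} - \frac{13965}{10085}\right)\right) = \left(-36599 - 37332\right) \left(11612 + \left(\frac{9706}{3 + \frac{1}{2} \left(-9\right)} - \frac{13965}{10085}\right)\right) = - 73931 \left(11612 + \left(\frac{9706}{3 - \frac{9}{2}} - \frac{2793}{2017}\right)\right) = - 73931 \left(11612 + \left(\frac{9706}{- \frac{3}{2}} - \frac{2793}{2017}\right)\right) = - 73931 \left(11612 + \left(9706 \left(- \frac{2}{3}\right) - \frac{2793}{2017}\right)\right) = - 73931 \left(11612 - \frac{39162383}{6051}\right) = \left(-73931\right) \frac{31101829}{6051} = - \frac{2299389319799}{6051}$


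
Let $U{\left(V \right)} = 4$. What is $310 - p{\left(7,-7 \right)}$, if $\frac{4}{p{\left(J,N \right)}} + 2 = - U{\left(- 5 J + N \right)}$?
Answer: $\frac{932}{3} \approx 310.67$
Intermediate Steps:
$p{\left(J,N \right)} = - \frac{2}{3}$ ($p{\left(J,N \right)} = \frac{4}{-2 - 4} = \frac{4}{-6} = 4 \left(- \frac{1}{6}\right) = - \frac{2}{3}$)
$310 - p{\left(7,-7 \right)} = 310 - - \frac{2}{3} = 310 + \frac{2}{3} = \frac{932}{3}$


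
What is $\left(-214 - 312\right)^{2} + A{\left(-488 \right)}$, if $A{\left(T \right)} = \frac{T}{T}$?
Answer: $276677$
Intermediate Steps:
$A{\left(T \right)} = 1$
$\left(-214 - 312\right)^{2} + A{\left(-488 \right)} = \left(-214 - 312\right)^{2} + 1 = \left(-526\right)^{2} + 1 = 276676 + 1 = 276677$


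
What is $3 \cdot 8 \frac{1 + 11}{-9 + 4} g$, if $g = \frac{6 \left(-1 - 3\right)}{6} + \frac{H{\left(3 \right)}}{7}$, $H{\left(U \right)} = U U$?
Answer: $\frac{5472}{35} \approx 156.34$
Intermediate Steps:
$H{\left(U \right)} = U^{2}$
$g = - \frac{19}{7}$ ($g = \frac{6 \left(-1 - 3\right)}{6} + \frac{3^{2}}{7} = 6 \left(-4\right) \frac{1}{6} + 9 \cdot \frac{1}{7} = \left(-24\right) \frac{1}{6} + \frac{9}{7} = -4 + \frac{9}{7} = - \frac{19}{7} \approx -2.7143$)
$3 \cdot 8 \frac{1 + 11}{-9 + 4} g = 3 \cdot 8 \frac{1 + 11}{-9 + 4} \left(- \frac{19}{7}\right) = 24 \frac{12}{-5} \left(- \frac{19}{7}\right) = 24 \cdot 12 \left(- \frac{1}{5}\right) \left(- \frac{19}{7}\right) = 24 \left(- \frac{12}{5}\right) \left(- \frac{19}{7}\right) = \left(- \frac{288}{5}\right) \left(- \frac{19}{7}\right) = \frac{5472}{35}$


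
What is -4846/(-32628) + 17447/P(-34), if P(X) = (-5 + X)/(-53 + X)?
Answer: 8254311881/212082 ≈ 38920.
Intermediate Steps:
P(X) = (-5 + X)/(-53 + X)
-4846/(-32628) + 17447/P(-34) = -4846/(-32628) + 17447/(((-5 - 34)/(-53 - 34))) = -4846*(-1/32628) + 17447/((-39/(-87))) = 2423/16314 + 17447/((-1/87*(-39))) = 2423/16314 + 17447/(13/29) = 2423/16314 + 17447*(29/13) = 2423/16314 + 505963/13 = 8254311881/212082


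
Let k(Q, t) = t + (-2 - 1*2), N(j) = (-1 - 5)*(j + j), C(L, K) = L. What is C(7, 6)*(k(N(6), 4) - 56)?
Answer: -392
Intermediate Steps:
N(j) = -12*j
k(Q, t) = -4 + t (k(Q, t) = t + (-2 - 2) = t - 4 = -4 + t)
C(7, 6)*(k(N(6), 4) - 56) = 7*((-4 + 4) - 56) = 7*(0 - 56) = 7*(-56) = -392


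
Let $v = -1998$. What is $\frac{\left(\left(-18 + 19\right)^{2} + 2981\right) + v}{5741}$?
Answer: $\frac{984}{5741} \approx 0.1714$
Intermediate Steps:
$\frac{\left(\left(-18 + 19\right)^{2} + 2981\right) + v}{5741} = \frac{\left(\left(-18 + 19\right)^{2} + 2981\right) - 1998}{5741} = \left(\left(1^{2} + 2981\right) - 1998\right) \frac{1}{5741} = \left(\left(1 + 2981\right) - 1998\right) \frac{1}{5741} = \left(2982 - 1998\right) \frac{1}{5741} = 984 \cdot \frac{1}{5741} = \frac{984}{5741}$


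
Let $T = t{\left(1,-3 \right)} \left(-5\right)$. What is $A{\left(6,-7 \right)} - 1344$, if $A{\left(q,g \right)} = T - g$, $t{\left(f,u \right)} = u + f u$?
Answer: $-1307$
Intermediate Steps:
$T = 30$ ($T = - 3 \left(1 + 1\right) \left(-5\right) = \left(-3\right) 2 \left(-5\right) = \left(-6\right) \left(-5\right) = 30$)
$A{\left(q,g \right)} = 30 - g$
$A{\left(6,-7 \right)} - 1344 = \left(30 - -7\right) - 1344 = \left(30 + 7\right) - 1344 = 37 - 1344 = -1307$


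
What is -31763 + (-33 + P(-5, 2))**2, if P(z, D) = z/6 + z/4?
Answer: -4396631/144 ≈ -30532.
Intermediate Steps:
P(z, D) = 5*z/12 (P(z, D) = z*(1/6) + z*(1/4) = z/6 + z/4 = 5*z/12)
-31763 + (-33 + P(-5, 2))**2 = -31763 + (-33 + (5/12)*(-5))**2 = -31763 + (-33 - 25/12)**2 = -31763 + (-421/12)**2 = -31763 + 177241/144 = -4396631/144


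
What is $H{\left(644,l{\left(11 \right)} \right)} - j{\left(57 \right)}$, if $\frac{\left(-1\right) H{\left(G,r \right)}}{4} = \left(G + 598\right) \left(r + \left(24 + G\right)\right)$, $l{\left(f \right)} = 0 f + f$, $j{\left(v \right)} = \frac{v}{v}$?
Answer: $-3373273$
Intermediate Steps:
$j{\left(v \right)} = 1$
$l{\left(f \right)} = f$ ($l{\left(f \right)} = 0 + f = f$)
$H{\left(G,r \right)} = - 4 \left(598 + G\right) \left(24 + G + r\right)$ ($H{\left(G,r \right)} = - 4 \left(G + 598\right) \left(r + \left(24 + G\right)\right) = - 4 \left(598 + G\right) \left(24 + G + r\right)$)
$H{\left(644,l{\left(11 \right)} \right)} - j{\left(57 \right)} = \left(-57408 - 1602272 - 26312 - 4 \cdot 644^{2} - 2576 \cdot 11\right) - 1 = \left(-57408 - 1602272 - 26312 - 1658944 - 28336\right) - 1 = -3373272 - 1 = -3373273$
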